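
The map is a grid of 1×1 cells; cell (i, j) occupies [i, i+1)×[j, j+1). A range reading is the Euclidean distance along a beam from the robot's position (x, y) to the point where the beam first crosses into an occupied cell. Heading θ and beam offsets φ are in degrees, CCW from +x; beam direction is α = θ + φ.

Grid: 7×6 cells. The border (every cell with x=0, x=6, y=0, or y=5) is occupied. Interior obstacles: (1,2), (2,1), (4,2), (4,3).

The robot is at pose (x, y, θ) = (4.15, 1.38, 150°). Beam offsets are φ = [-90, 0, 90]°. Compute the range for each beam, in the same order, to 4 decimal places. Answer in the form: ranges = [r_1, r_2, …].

beam 1: φ=-90°, α=60°
  dir = (cos 60°, sin 60°) = (0.5000, 0.8660); from cell (4,1)
  next x-line at t=1.7000, next y-line at t=0.7159; Δt_x=2.0000, Δt_y=1.1547
    y: enter (4,2) at t=0.7159 ← occupied
  → r_1 = 0.7159
beam 2: φ=0°, α=150°
  dir = (cos 150°, sin 150°) = (-0.8660, 0.5000); from cell (4,1)
  next x-line at t=0.1732, next y-line at t=1.2400; Δt_x=1.1547, Δt_y=2.0000
    x: enter (3,1) at t=0.1732
    y: enter (3,2) at t=1.2400
    x: enter (2,2) at t=1.3279
    x: enter (1,2) at t=2.4826 ← occupied
  → r_2 = 2.4826
beam 3: φ=90°, α=240°
  dir = (cos 240°, sin 240°) = (-0.5000, -0.8660); from cell (4,1)
  next x-line at t=0.3000, next y-line at t=0.4388; Δt_x=2.0000, Δt_y=1.1547
    x: enter (3,1) at t=0.3000
    y: enter (3,0) at t=0.4388 ← occupied
  → r_3 = 0.4388

ranges = [0.7159, 2.4826, 0.4388]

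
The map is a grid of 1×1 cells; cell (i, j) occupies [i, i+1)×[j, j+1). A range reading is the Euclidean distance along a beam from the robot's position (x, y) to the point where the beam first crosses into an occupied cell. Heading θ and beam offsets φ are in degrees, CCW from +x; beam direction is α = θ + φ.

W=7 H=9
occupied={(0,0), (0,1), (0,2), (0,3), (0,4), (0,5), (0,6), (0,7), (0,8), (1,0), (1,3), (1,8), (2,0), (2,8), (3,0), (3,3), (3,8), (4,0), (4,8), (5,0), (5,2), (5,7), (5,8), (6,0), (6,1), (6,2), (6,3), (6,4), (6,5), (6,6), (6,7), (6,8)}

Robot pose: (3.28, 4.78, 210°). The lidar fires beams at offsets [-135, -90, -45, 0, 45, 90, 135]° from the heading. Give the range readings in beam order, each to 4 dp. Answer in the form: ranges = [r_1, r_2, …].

ranges = [3.3336, 3.7181, 2.3604, 1.5600, 0.8075, 0.9007, 2.8160]

beam 1: φ=-135°, α=75°
  cosα=0.2588 sinα=0.9659 | (3,4) | tMaxX 2.7819 tMaxY 0.2278 | tΔX 3.8637 tΔY 1.0353
    t=0.2278 [y] (3,5)
    t=1.2630 [y] (3,6)
    t=2.2983 [y] (3,7)
    t=2.7819 [x] (4,7)
    t=3.3336 [y] (4,8) — stop
  → r_1 = 3.3336
beam 2: φ=-90°, α=120°
  cosα=-0.5000 sinα=0.8660 | (3,4) | tMaxX 0.5600 tMaxY 0.2540 | tΔX 2.0000 tΔY 1.1547
    t=0.2540 [y] (3,5)
    t=0.5600 [x] (2,5)
    t=1.4087 [y] (2,6)
    t=2.5600 [x] (1,6)
    t=2.5634 [y] (1,7)
    t=3.7181 [y] (1,8) — stop
  → r_2 = 3.7181
beam 3: φ=-45°, α=165°
  cosα=-0.9659 sinα=0.2588 | (3,4) | tMaxX 0.2899 tMaxY 0.8500 | tΔX 1.0353 tΔY 3.8637
    t=0.2899 [x] (2,4)
    t=0.8500 [y] (2,5)
    t=1.3252 [x] (1,5)
    t=2.3604 [x] (0,5) — stop
  → r_3 = 2.3604
beam 4: φ=0°, α=210°
  cosα=-0.8660 sinα=-0.5000 | (3,4) | tMaxX 0.3233 tMaxY 1.5600 | tΔX 1.1547 tΔY 2.0000
    t=0.3233 [x] (2,4)
    t=1.4780 [x] (1,4)
    t=1.5600 [y] (1,3) — stop
  → r_4 = 1.5600
beam 5: φ=45°, α=255°
  cosα=-0.2588 sinα=-0.9659 | (3,4) | tMaxX 1.0818 tMaxY 0.8075 | tΔX 3.8637 tΔY 1.0353
    t=0.8075 [y] (3,3) — stop
  → r_5 = 0.8075
beam 6: φ=90°, α=300°
  cosα=0.5000 sinα=-0.8660 | (3,4) | tMaxX 1.4400 tMaxY 0.9007 | tΔX 2.0000 tΔY 1.1547
    t=0.9007 [y] (3,3) — stop
  → r_6 = 0.9007
beam 7: φ=135°, α=345°
  cosα=0.9659 sinα=-0.2588 | (3,4) | tMaxX 0.7454 tMaxY 3.0137 | tΔX 1.0353 tΔY 3.8637
    t=0.7454 [x] (4,4)
    t=1.7807 [x] (5,4)
    t=2.8160 [x] (6,4) — stop
  → r_7 = 2.8160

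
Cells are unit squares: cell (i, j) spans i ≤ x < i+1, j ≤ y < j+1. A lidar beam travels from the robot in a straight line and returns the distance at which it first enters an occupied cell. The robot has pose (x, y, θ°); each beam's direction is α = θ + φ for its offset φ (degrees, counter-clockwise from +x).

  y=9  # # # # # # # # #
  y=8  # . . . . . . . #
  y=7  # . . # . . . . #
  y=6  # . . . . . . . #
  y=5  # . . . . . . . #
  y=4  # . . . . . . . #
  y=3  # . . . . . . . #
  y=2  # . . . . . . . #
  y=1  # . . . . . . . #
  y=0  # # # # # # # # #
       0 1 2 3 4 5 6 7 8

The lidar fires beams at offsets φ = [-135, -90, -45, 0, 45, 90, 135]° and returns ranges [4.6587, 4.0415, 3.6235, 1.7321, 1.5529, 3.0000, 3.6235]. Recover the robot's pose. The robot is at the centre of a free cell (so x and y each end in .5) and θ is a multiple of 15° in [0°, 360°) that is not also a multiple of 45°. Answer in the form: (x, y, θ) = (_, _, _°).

(x, y, θ) = (4.5, 2.5, 240°)

The pose lattice has 55·16 = 880 candidates. Test each by forward raycasting.
  (5.5, 5.5, 150°): beam 1 = 2.5882 ≠ 4.6587 ✗
  (7.5, 3.5, 345°): beam 1 = 5.0000 ≠ 4.6587 ✗
  (1.5, 5.5, 240°): beam 1 = 1.9319 ≠ 4.6587 ✗
  …
  (4.5, 2.5, 240°): r_1=4.6587, r_2=4.0415, r_3=3.6235, r_4=1.7321, r_5=1.5529, r_6=3.0000, r_7=3.6235 — all match ✓
No second candidate reproduces the full scan.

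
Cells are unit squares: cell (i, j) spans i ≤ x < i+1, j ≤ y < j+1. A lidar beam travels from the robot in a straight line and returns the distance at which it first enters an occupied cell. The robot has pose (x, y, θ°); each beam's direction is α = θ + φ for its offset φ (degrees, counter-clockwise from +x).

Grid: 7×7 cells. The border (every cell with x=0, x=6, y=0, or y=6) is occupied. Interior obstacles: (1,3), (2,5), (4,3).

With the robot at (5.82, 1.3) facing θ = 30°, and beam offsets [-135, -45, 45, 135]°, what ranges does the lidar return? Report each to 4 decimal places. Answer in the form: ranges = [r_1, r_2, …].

beam 1: φ=-135°, α=255°
  cosα=-0.2588 sinα=-0.9659 | (5,1) | tMaxX 3.1682 tMaxY 0.3106 | tΔX 3.8637 tΔY 1.0353
    t=0.3106 [y] (5,0) — stop
  → r_1 = 0.3106
beam 2: φ=-45°, α=345°
  cosα=0.9659 sinα=-0.2588 | (5,1) | tMaxX 0.1863 tMaxY 1.1591 | tΔX 1.0353 tΔY 3.8637
    t=0.1863 [x] (6,1) — stop
  → r_2 = 0.1863
beam 3: φ=45°, α=75°
  cosα=0.2588 sinα=0.9659 | (5,1) | tMaxX 0.6955 tMaxY 0.7247 | tΔX 3.8637 tΔY 1.0353
    t=0.6955 [x] (6,1) — stop
  → r_3 = 0.6955
beam 4: φ=135°, α=165°
  cosα=-0.9659 sinα=0.2588 | (5,1) | tMaxX 0.8489 tMaxY 2.7046 | tΔX 1.0353 tΔY 3.8637
    t=0.8489 [x] (4,1)
    t=1.8842 [x] (3,1)
    t=2.7046 [y] (3,2)
    t=2.9195 [x] (2,2)
    t=3.9548 [x] (1,2)
    t=4.9900 [x] (0,2) — stop
  → r_4 = 4.9900

ranges = [0.3106, 0.1863, 0.6955, 4.9900]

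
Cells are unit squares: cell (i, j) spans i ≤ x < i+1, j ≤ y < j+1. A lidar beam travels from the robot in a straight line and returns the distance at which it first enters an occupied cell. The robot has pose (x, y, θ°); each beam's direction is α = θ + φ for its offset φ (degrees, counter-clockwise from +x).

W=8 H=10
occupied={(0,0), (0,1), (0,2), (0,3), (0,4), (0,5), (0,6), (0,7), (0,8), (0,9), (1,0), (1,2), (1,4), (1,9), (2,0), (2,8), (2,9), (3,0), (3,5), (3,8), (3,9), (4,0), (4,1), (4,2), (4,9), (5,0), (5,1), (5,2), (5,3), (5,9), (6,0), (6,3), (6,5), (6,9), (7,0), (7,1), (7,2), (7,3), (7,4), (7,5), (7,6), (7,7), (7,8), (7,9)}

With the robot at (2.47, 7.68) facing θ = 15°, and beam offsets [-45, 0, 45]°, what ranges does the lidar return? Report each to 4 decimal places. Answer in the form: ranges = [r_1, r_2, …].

ranges = [4.0761, 1.2364, 0.3695]

beam 1: φ=-45°, α=330°
  dir = (cos 330°, sin 330°) = (0.8660, -0.5000); from cell (2,7)
  next x-line at t=0.6120, next y-line at t=1.3600; Δt_x=1.1547, Δt_y=2.0000
    x: enter (3,7) at t=0.6120
    y: enter (3,6) at t=1.3600
    x: enter (4,6) at t=1.7667
    x: enter (5,6) at t=2.9214
    y: enter (5,5) at t=3.3600
    x: enter (6,5) at t=4.0761 ← occupied
  → r_1 = 4.0761
beam 2: φ=0°, α=15°
  dir = (cos 15°, sin 15°) = (0.9659, 0.2588); from cell (2,7)
  next x-line at t=0.5487, next y-line at t=1.2364; Δt_x=1.0353, Δt_y=3.8637
    x: enter (3,7) at t=0.5487
    y: enter (3,8) at t=1.2364 ← occupied
  → r_2 = 1.2364
beam 3: φ=45°, α=60°
  dir = (cos 60°, sin 60°) = (0.5000, 0.8660); from cell (2,7)
  next x-line at t=1.0600, next y-line at t=0.3695; Δt_x=2.0000, Δt_y=1.1547
    y: enter (2,8) at t=0.3695 ← occupied
  → r_3 = 0.3695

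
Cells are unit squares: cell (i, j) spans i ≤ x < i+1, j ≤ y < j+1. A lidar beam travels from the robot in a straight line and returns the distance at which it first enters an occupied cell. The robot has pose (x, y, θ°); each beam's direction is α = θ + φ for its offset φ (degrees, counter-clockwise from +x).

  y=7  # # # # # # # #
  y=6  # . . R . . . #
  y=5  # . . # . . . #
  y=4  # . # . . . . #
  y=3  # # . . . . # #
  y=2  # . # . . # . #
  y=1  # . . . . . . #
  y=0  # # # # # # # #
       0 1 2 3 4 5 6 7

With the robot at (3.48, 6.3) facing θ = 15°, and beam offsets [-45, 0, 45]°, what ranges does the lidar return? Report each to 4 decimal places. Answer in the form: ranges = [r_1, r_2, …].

beam 1: φ=-45°, α=330°
  cosα=0.8660 sinα=-0.5000 | (3,6) | tMaxX 0.6004 tMaxY 0.6000 | tΔX 1.1547 tΔY 2.0000
    t=0.6000 [y] (3,5) — stop
  → r_1 = 0.6000
beam 2: φ=0°, α=15°
  cosα=0.9659 sinα=0.2588 | (3,6) | tMaxX 0.5383 tMaxY 2.7046 | tΔX 1.0353 tΔY 3.8637
    t=0.5383 [x] (4,6)
    t=1.5736 [x] (5,6)
    t=2.6089 [x] (6,6)
    t=2.7046 [y] (6,7) — stop
  → r_2 = 2.7046
beam 3: φ=45°, α=60°
  cosα=0.5000 sinα=0.8660 | (3,6) | tMaxX 1.0400 tMaxY 0.8083 | tΔX 2.0000 tΔY 1.1547
    t=0.8083 [y] (3,7) — stop
  → r_3 = 0.8083

ranges = [0.6000, 2.7046, 0.8083]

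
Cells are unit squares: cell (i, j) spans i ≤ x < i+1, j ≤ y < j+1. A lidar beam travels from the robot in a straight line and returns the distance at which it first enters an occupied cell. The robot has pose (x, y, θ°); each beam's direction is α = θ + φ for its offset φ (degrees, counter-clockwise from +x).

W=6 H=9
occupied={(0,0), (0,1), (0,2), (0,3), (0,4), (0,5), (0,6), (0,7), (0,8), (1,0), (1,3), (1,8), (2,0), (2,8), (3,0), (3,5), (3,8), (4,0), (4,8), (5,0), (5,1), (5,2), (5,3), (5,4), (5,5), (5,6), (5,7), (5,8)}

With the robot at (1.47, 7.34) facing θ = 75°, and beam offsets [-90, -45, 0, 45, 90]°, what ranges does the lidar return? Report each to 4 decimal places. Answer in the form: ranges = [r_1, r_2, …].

beam 1: φ=-90°, α=345°
  dir = (cos 345°, sin 345°) = (0.9659, -0.2588); from cell (1,7)
  next x-line at t=0.5487, next y-line at t=1.3137; Δt_x=1.0353, Δt_y=3.8637
    x: enter (2,7) at t=0.5487
    y: enter (2,6) at t=1.3137
    x: enter (3,6) at t=1.5840
    x: enter (4,6) at t=2.6192
    x: enter (5,6) at t=3.6545 ← occupied
  → r_1 = 3.6545
beam 2: φ=-45°, α=30°
  dir = (cos 30°, sin 30°) = (0.8660, 0.5000); from cell (1,7)
  next x-line at t=0.6120, next y-line at t=1.3200; Δt_x=1.1547, Δt_y=2.0000
    x: enter (2,7) at t=0.6120
    y: enter (2,8) at t=1.3200 ← occupied
  → r_2 = 1.3200
beam 3: φ=0°, α=75°
  dir = (cos 75°, sin 75°) = (0.2588, 0.9659); from cell (1,7)
  next x-line at t=2.0478, next y-line at t=0.6833; Δt_x=3.8637, Δt_y=1.0353
    y: enter (1,8) at t=0.6833 ← occupied
  → r_3 = 0.6833
beam 4: φ=45°, α=120°
  dir = (cos 120°, sin 120°) = (-0.5000, 0.8660); from cell (1,7)
  next x-line at t=0.9400, next y-line at t=0.7621; Δt_x=2.0000, Δt_y=1.1547
    y: enter (1,8) at t=0.7621 ← occupied
  → r_4 = 0.7621
beam 5: φ=90°, α=165°
  dir = (cos 165°, sin 165°) = (-0.9659, 0.2588); from cell (1,7)
  next x-line at t=0.4866, next y-line at t=2.5500; Δt_x=1.0353, Δt_y=3.8637
    x: enter (0,7) at t=0.4866 ← occupied
  → r_5 = 0.4866

ranges = [3.6545, 1.3200, 0.6833, 0.7621, 0.4866]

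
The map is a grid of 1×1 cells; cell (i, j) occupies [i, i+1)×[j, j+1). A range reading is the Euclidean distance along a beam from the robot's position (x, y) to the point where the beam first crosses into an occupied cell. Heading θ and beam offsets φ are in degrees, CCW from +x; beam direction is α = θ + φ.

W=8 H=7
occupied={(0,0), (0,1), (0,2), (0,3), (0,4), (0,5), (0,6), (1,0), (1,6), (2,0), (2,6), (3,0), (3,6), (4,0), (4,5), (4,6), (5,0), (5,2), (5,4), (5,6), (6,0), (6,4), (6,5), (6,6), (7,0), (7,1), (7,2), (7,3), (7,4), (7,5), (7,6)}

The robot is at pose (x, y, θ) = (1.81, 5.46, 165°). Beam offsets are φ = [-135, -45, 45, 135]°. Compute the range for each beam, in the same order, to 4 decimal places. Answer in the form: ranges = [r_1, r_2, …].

ranges = [1.0800, 0.6235, 0.9353, 5.1500]

beam 1: φ=-135°, α=30°
  direction (0.8660, 0.5000); cell (1,5); t to first gridline: x 0.2194, y 1.0800 (then +1.1547 / +2.0000)
    (2,5) via x @ 0.2194
    (2,6) via y @ 1.0800  # hit
  → r_1 = 1.0800
beam 2: φ=-45°, α=120°
  direction (-0.5000, 0.8660); cell (1,5); t to first gridline: x 1.6200, y 0.6235 (then +2.0000 / +1.1547)
    (1,6) via y @ 0.6235  # hit
  → r_2 = 0.6235
beam 3: φ=45°, α=210°
  direction (-0.8660, -0.5000); cell (1,5); t to first gridline: x 0.9353, y 0.9200 (then +1.1547 / +2.0000)
    (1,4) via y @ 0.9200
    (0,4) via x @ 0.9353  # hit
  → r_3 = 0.9353
beam 4: φ=135°, α=300°
  direction (0.5000, -0.8660); cell (1,5); t to first gridline: x 0.3800, y 0.5312 (then +2.0000 / +1.1547)
    (2,5) via x @ 0.3800
    (2,4) via y @ 0.5312
    (2,3) via y @ 1.6859
    (3,3) via x @ 2.3800
    (3,2) via y @ 2.8406
    (3,1) via y @ 3.9953
    (4,1) via x @ 4.3800
    (4,0) via y @ 5.1500  # hit
  → r_4 = 5.1500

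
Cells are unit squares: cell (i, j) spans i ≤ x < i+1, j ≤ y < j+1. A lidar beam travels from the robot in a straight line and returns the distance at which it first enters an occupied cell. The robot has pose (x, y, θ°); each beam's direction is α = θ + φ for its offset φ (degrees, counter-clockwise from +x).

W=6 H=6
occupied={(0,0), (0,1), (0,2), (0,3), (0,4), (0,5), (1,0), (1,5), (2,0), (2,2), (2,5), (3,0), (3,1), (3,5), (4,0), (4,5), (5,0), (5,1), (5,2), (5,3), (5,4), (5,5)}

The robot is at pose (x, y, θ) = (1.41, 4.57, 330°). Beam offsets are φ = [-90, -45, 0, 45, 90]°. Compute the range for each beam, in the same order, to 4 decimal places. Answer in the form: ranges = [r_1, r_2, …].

beam 1: φ=-90°, α=240°
  cosα=-0.5000 sinα=-0.8660 | (1,4) | tMaxX 0.8200 tMaxY 0.6582 | tΔX 2.0000 tΔY 1.1547
    t=0.6582 [y] (1,3)
    t=0.8200 [x] (0,3) — stop
  → r_1 = 0.8200
beam 2: φ=-45°, α=285°
  cosα=0.2588 sinα=-0.9659 | (1,4) | tMaxX 2.2796 tMaxY 0.5901 | tΔX 3.8637 tΔY 1.0353
    t=0.5901 [y] (1,3)
    t=1.6254 [y] (1,2)
    t=2.2796 [x] (2,2) — stop
  → r_2 = 2.2796
beam 3: φ=0°, α=330°
  cosα=0.8660 sinα=-0.5000 | (1,4) | tMaxX 0.6813 tMaxY 1.1400 | tΔX 1.1547 tΔY 2.0000
    t=0.6813 [x] (2,4)
    t=1.1400 [y] (2,3)
    t=1.8360 [x] (3,3)
    t=2.9907 [x] (4,3)
    t=3.1400 [y] (4,2)
    t=4.1454 [x] (5,2) — stop
  → r_3 = 4.1454
beam 4: φ=45°, α=15°
  cosα=0.9659 sinα=0.2588 | (1,4) | tMaxX 0.6108 tMaxY 1.6614 | tΔX 1.0353 tΔY 3.8637
    t=0.6108 [x] (2,4)
    t=1.6461 [x] (3,4)
    t=1.6614 [y] (3,5) — stop
  → r_4 = 1.6614
beam 5: φ=90°, α=60°
  cosα=0.5000 sinα=0.8660 | (1,4) | tMaxX 1.1800 tMaxY 0.4965 | tΔX 2.0000 tΔY 1.1547
    t=0.4965 [y] (1,5) — stop
  → r_5 = 0.4965

ranges = [0.8200, 2.2796, 4.1454, 1.6614, 0.4965]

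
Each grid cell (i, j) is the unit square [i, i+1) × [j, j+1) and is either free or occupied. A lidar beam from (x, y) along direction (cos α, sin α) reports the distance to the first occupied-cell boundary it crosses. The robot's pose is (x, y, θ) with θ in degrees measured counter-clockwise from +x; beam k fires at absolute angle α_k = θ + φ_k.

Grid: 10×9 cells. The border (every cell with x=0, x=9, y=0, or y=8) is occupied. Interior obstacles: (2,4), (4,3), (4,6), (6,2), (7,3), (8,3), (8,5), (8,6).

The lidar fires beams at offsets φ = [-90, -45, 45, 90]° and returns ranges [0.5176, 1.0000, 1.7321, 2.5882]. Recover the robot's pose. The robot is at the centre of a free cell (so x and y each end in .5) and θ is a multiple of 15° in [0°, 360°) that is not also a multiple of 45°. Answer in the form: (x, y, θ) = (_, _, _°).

The pose lattice has 48·16 = 768 candidates. Test each by forward raycasting.
  (8.5, 2.5, 15°): beam 1 = 1.5529 ≠ 0.5176 ✗
  (6.5, 7.5, 255°): beam 1 = 1.9319 ≠ 0.5176 ✗
  (1.5, 5.5, 150°): beam 1 = 2.8868 ≠ 0.5176 ✗
  …
  (3.5, 1.5, 15°): r_1=0.5176, r_2=1.0000, r_3=1.7321, r_4=2.5882 — all match ✓
No second candidate reproduces the full scan.

(x, y, θ) = (3.5, 1.5, 15°)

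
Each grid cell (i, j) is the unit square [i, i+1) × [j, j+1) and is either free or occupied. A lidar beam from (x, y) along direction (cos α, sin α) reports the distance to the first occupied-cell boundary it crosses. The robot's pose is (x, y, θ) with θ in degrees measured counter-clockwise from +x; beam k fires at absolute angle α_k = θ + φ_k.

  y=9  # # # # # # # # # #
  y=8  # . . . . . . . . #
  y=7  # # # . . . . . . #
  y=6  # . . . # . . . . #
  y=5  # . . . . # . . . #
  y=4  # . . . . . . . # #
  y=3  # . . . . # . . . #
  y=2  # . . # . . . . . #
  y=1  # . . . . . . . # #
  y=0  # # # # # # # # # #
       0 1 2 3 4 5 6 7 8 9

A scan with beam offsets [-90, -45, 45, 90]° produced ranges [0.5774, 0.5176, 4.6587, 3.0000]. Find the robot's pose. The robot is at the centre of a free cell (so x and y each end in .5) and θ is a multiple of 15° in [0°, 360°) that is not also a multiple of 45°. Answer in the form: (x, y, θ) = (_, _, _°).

Candidates: 56 free-cell centres × 16 headings = 896 poses. Raycast each; keep the one whose scan matches to 4 dp.
  (2.5, 6.5, 195°): beam 1 = 0.5176 ≠ 0.5774 ✗
  (3.5, 4.5, 330°): beam 1 = 4.0415 ≠ 0.5774 ✗
  (2.5, 8.5, 75°): beam 1 = 6.7293 ≠ 0.5774 ✗
  (2.5, 3.5, 15°): beam 1 = 2.5882 ≠ 0.5774 ✗
  (3.5, 7.5, 150°): beam 1 = 1.7321 ≠ 0.5774 ✗
  …
  (7.5, 8.5, 150°): r_1=0.5774, r_2=0.5176, r_3=4.6587, r_4=3.0000 — all match ✓
Unique over the lattice → pose = (7.5, 8.5, 150°).

(x, y, θ) = (7.5, 8.5, 150°)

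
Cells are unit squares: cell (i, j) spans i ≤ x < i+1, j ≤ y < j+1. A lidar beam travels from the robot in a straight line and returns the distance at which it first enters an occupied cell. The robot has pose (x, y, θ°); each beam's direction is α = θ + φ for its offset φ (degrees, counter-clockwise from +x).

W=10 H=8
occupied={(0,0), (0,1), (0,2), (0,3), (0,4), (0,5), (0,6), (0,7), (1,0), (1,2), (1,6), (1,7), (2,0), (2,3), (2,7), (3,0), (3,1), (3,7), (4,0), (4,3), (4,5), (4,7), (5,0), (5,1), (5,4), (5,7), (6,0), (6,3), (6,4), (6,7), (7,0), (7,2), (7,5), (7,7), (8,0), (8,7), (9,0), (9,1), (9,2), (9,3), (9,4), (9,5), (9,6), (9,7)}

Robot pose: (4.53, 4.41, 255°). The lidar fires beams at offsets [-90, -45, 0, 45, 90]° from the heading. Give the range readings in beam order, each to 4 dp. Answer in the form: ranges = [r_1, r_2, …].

beam 1: φ=-90°, α=165°
  dir = (cos 165°, sin 165°) = (-0.9659, 0.2588); from cell (4,4)
  next x-line at t=0.5487, next y-line at t=2.2796; Δt_x=1.0353, Δt_y=3.8637
    x: enter (3,4) at t=0.5487
    x: enter (2,4) at t=1.5840
    y: enter (2,5) at t=2.2796
    x: enter (1,5) at t=2.6192
    x: enter (0,5) at t=3.6545 ← occupied
  → r_1 = 3.6545
beam 2: φ=-45°, α=210°
  dir = (cos 210°, sin 210°) = (-0.8660, -0.5000); from cell (4,4)
  next x-line at t=0.6120, next y-line at t=0.8200; Δt_x=1.1547, Δt_y=2.0000
    x: enter (3,4) at t=0.6120
    y: enter (3,3) at t=0.8200
    x: enter (2,3) at t=1.7667 ← occupied
  → r_2 = 1.7667
beam 3: φ=0°, α=255°
  dir = (cos 255°, sin 255°) = (-0.2588, -0.9659); from cell (4,4)
  next x-line at t=2.0478, next y-line at t=0.4245; Δt_x=3.8637, Δt_y=1.0353
    y: enter (4,3) at t=0.4245 ← occupied
  → r_3 = 0.4245
beam 4: φ=45°, α=300°
  dir = (cos 300°, sin 300°) = (0.5000, -0.8660); from cell (4,4)
  next x-line at t=0.9400, next y-line at t=0.4734; Δt_x=2.0000, Δt_y=1.1547
    y: enter (4,3) at t=0.4734 ← occupied
  → r_4 = 0.4734
beam 5: φ=90°, α=345°
  dir = (cos 345°, sin 345°) = (0.9659, -0.2588); from cell (4,4)
  next x-line at t=0.4866, next y-line at t=1.5841; Δt_x=1.0353, Δt_y=3.8637
    x: enter (5,4) at t=0.4866 ← occupied
  → r_5 = 0.4866

ranges = [3.6545, 1.7667, 0.4245, 0.4734, 0.4866]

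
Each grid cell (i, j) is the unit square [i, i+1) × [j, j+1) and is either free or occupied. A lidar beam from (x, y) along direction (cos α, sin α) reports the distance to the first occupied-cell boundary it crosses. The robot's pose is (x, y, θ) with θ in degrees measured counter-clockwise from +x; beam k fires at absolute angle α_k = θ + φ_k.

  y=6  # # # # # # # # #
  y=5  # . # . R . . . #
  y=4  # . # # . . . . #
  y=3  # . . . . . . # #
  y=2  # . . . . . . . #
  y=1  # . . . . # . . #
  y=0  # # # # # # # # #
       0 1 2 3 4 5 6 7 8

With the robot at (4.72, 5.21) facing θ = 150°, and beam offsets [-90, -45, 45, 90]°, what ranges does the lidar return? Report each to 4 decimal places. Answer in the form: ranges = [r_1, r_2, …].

ranges = [0.9122, 0.8179, 0.8114, 4.8613]

beam 1: φ=-90°, α=60°
  dir = (cos 60°, sin 60°) = (0.5000, 0.8660); from cell (4,5)
  next x-line at t=0.5600, next y-line at t=0.9122; Δt_x=2.0000, Δt_y=1.1547
    x: enter (5,5) at t=0.5600
    y: enter (5,6) at t=0.9122 ← occupied
  → r_1 = 0.9122
beam 2: φ=-45°, α=105°
  dir = (cos 105°, sin 105°) = (-0.2588, 0.9659); from cell (4,5)
  next x-line at t=2.7819, next y-line at t=0.8179; Δt_x=3.8637, Δt_y=1.0353
    y: enter (4,6) at t=0.8179 ← occupied
  → r_2 = 0.8179
beam 3: φ=45°, α=195°
  dir = (cos 195°, sin 195°) = (-0.9659, -0.2588); from cell (4,5)
  next x-line at t=0.7454, next y-line at t=0.8114; Δt_x=1.0353, Δt_y=3.8637
    x: enter (3,5) at t=0.7454
    y: enter (3,4) at t=0.8114 ← occupied
  → r_3 = 0.8114
beam 4: φ=90°, α=240°
  dir = (cos 240°, sin 240°) = (-0.5000, -0.8660); from cell (4,5)
  next x-line at t=1.4400, next y-line at t=0.2425; Δt_x=2.0000, Δt_y=1.1547
    y: enter (4,4) at t=0.2425
    y: enter (4,3) at t=1.3972
    x: enter (3,3) at t=1.4400
    y: enter (3,2) at t=2.5519
    x: enter (2,2) at t=3.4400
    y: enter (2,1) at t=3.7066
    y: enter (2,0) at t=4.8613 ← occupied
  → r_4 = 4.8613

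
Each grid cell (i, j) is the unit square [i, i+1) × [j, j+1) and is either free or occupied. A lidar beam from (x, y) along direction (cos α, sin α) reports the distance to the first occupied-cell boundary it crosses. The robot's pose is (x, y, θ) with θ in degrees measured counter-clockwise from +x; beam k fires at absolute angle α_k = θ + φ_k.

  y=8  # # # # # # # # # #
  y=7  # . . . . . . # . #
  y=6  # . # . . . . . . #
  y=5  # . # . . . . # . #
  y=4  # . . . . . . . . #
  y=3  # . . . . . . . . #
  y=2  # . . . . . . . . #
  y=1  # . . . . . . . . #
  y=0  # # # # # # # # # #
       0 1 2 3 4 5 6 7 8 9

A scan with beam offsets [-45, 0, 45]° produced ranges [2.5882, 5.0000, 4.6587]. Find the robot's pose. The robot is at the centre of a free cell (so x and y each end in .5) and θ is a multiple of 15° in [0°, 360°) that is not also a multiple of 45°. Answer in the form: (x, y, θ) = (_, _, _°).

The pose lattice has 52·16 = 832 candidates. Test each by forward raycasting.
  (5.5, 3.5, 60°): beam 1 = 3.6235 ≠ 2.5882 ✗
  (3.5, 2.5, 105°): beam 1 = 6.3509 ≠ 2.5882 ✗
  (5.5, 4.5, 15°): beam 1 = 4.0415 ≠ 2.5882 ✗
  …
  (4.5, 3.5, 330°): r_1=2.5882, r_2=5.0000, r_3=4.6587 — all match ✓
Unique over the lattice → pose = (4.5, 3.5, 330°).

(x, y, θ) = (4.5, 3.5, 330°)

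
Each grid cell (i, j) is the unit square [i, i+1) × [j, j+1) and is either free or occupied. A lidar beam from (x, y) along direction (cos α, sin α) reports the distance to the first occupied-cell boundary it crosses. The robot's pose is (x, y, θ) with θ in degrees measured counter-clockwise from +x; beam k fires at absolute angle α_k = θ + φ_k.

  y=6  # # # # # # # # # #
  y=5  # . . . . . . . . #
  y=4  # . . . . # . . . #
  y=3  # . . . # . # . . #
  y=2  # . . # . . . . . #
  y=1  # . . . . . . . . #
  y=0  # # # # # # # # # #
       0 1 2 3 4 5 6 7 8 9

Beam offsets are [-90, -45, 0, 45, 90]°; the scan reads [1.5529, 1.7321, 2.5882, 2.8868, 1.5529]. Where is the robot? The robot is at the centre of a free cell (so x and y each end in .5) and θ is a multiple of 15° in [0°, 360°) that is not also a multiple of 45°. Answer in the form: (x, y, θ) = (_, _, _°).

Candidates: 36 free-cell centres × 16 headings = 576 poses. Raycast each; keep the one whose scan matches to 4 dp.
  (5.5, 5.5, 300°): beam 1 = 5.1962 ≠ 1.5529 ✗
  (6.5, 5.5, 285°): beam 1 = 5.6940 ≠ 1.5529 ✗
  (5.5, 3.5, 330°): beam 1 = 2.8868 ≠ 1.5529 ✗
  (8.5, 1.5, 255°): beam 1 = 4.6587 ≠ 1.5529 ✗
  (8.5, 2.5, 15°): beam 2 = 0.5774 ≠ 1.7321 ✗
  …
  (3.5, 4.5, 165°): r_1=1.5529, r_2=1.7321, r_3=2.5882, r_4=2.8868, r_5=1.5529 — all match ✓
Unique over the lattice → pose = (3.5, 4.5, 165°).

(x, y, θ) = (3.5, 4.5, 165°)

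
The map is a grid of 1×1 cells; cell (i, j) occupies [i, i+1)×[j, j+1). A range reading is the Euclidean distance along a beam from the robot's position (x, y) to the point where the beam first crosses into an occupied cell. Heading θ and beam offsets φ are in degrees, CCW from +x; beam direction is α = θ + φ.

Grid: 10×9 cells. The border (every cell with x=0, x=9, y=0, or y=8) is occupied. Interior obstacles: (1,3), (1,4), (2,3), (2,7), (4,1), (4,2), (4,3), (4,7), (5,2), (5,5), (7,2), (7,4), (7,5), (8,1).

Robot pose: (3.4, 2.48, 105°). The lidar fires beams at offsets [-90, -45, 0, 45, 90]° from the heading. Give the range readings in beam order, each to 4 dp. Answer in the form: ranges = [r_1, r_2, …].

beam 1: φ=-90°, α=15°
  dir = (cos 15°, sin 15°) = (0.9659, 0.2588); from cell (3,2)
  next x-line at t=0.6212, next y-line at t=2.0091; Δt_x=1.0353, Δt_y=3.8637
    x: enter (4,2) at t=0.6212 ← occupied
  → r_1 = 0.6212
beam 2: φ=-45°, α=60°
  dir = (cos 60°, sin 60°) = (0.5000, 0.8660); from cell (3,2)
  next x-line at t=1.2000, next y-line at t=0.6004; Δt_x=2.0000, Δt_y=1.1547
    y: enter (3,3) at t=0.6004
    x: enter (4,3) at t=1.2000 ← occupied
  → r_2 = 1.2000
beam 3: φ=0°, α=105°
  dir = (cos 105°, sin 105°) = (-0.2588, 0.9659); from cell (3,2)
  next x-line at t=1.5455, next y-line at t=0.5383; Δt_x=3.8637, Δt_y=1.0353
    y: enter (3,3) at t=0.5383
    x: enter (2,3) at t=1.5455 ← occupied
  → r_3 = 1.5455
beam 4: φ=45°, α=150°
  dir = (cos 150°, sin 150°) = (-0.8660, 0.5000); from cell (3,2)
  next x-line at t=0.4619, next y-line at t=1.0400; Δt_x=1.1547, Δt_y=2.0000
    x: enter (2,2) at t=0.4619
    y: enter (2,3) at t=1.0400 ← occupied
  → r_4 = 1.0400
beam 5: φ=90°, α=195°
  dir = (cos 195°, sin 195°) = (-0.9659, -0.2588); from cell (3,2)
  next x-line at t=0.4141, next y-line at t=1.8546; Δt_x=1.0353, Δt_y=3.8637
    x: enter (2,2) at t=0.4141
    x: enter (1,2) at t=1.4494
    y: enter (1,1) at t=1.8546
    x: enter (0,1) at t=2.4847 ← occupied
  → r_5 = 2.4847

ranges = [0.6212, 1.2000, 1.5455, 1.0400, 2.4847]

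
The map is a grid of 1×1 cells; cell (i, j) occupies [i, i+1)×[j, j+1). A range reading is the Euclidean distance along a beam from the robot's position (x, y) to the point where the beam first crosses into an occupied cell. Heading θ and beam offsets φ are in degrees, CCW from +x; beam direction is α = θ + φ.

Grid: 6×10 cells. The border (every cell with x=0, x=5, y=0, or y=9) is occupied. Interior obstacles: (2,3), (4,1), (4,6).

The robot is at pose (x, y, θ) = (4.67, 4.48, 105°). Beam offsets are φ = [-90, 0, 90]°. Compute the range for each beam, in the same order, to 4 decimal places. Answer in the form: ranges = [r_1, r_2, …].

ranges = [0.3416, 1.5736, 1.8546]

beam 1: φ=-90°, α=15°
  d=(0.9659,0.2588)  start (4,4)  tX=0.3416 tY=2.0091  stride 1/|dx|=1.0353 1/|dy|=3.8637
    cross x-line → (5,4), t=0.3416 (wall)
  → r_1 = 0.3416
beam 2: φ=0°, α=105°
  d=(-0.2588,0.9659)  start (4,4)  tX=2.5887 tY=0.5383  stride 1/|dx|=3.8637 1/|dy|=1.0353
    cross y-line → (4,5), t=0.5383
    cross y-line → (4,6), t=1.5736 (wall)
  → r_2 = 1.5736
beam 3: φ=90°, α=195°
  d=(-0.9659,-0.2588)  start (4,4)  tX=0.6936 tY=1.8546  stride 1/|dx|=1.0353 1/|dy|=3.8637
    cross x-line → (3,4), t=0.6936
    cross x-line → (2,4), t=1.7289
    cross y-line → (2,3), t=1.8546 (wall)
  → r_3 = 1.8546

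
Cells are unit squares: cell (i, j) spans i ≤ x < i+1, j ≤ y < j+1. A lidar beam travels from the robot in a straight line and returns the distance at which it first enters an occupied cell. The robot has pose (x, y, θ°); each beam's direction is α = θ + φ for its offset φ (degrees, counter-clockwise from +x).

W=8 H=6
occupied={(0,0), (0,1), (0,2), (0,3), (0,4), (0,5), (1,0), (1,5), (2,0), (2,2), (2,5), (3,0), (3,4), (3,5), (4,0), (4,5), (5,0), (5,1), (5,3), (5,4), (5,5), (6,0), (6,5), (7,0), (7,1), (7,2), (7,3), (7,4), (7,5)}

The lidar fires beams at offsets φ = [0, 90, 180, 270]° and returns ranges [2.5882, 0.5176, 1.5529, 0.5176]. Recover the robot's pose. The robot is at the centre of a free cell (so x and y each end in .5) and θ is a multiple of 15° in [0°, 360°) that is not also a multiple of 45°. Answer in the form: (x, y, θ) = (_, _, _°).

Candidates: 19 free-cell centres × 16 headings = 304 poses. Raycast each; keep the one whose scan matches to 4 dp.
  (1.5, 3.5, 300°): beam 1 = 1.0000 ≠ 2.5882 ✗
  (4.5, 4.5, 285°): beam 3 = 0.5176 ≠ 1.5529 ✗
  (3.5, 2.5, 150°): beam 1 = 0.5774 ≠ 2.5882 ✗
  (6.5, 2.5, 240°): beam 1 = 1.0000 ≠ 2.5882 ✗
  (5.5, 2.5, 105°): beam 1 = 0.5176 ≠ 2.5882 ✗
  …
  (1.5, 2.5, 75°): r_1=2.5882, r_2=0.5176, r_3=1.5529, r_4=0.5176 — all match ✓
No second candidate reproduces the full scan.

(x, y, θ) = (1.5, 2.5, 75°)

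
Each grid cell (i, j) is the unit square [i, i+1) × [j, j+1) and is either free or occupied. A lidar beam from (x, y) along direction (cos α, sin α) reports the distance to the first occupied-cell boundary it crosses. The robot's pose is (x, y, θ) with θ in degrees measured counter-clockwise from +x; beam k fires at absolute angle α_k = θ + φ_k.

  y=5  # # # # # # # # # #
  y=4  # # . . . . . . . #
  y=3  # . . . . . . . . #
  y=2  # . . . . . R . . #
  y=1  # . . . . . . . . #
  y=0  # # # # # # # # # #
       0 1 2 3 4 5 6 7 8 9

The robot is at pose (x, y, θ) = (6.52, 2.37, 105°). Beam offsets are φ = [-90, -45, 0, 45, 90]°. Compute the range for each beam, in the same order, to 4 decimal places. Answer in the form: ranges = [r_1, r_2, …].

ranges = [2.5675, 3.0369, 2.7228, 5.2192, 5.2933]

beam 1: φ=-90°, α=15°
  d=(0.9659,0.2588)  start (6,2)  tX=0.4969 tY=2.4341  stride 1/|dx|=1.0353 1/|dy|=3.8637
    cross x-line → (7,2), t=0.4969
    cross x-line → (8,2), t=1.5322
    cross y-line → (8,3), t=2.4341
    cross x-line → (9,3), t=2.5675 (wall)
  → r_1 = 2.5675
beam 2: φ=-45°, α=60°
  d=(0.5000,0.8660)  start (6,2)  tX=0.9600 tY=0.7275  stride 1/|dx|=2.0000 1/|dy|=1.1547
    cross y-line → (6,3), t=0.7275
    cross x-line → (7,3), t=0.9600
    cross y-line → (7,4), t=1.8822
    cross x-line → (8,4), t=2.9600
    cross y-line → (8,5), t=3.0369 (wall)
  → r_2 = 3.0369
beam 3: φ=0°, α=105°
  d=(-0.2588,0.9659)  start (6,2)  tX=2.0091 tY=0.6522  stride 1/|dx|=3.8637 1/|dy|=1.0353
    cross y-line → (6,3), t=0.6522
    cross y-line → (6,4), t=1.6875
    cross x-line → (5,4), t=2.0091
    cross y-line → (5,5), t=2.7228 (wall)
  → r_3 = 2.7228
beam 4: φ=45°, α=150°
  d=(-0.8660,0.5000)  start (6,2)  tX=0.6004 tY=1.2600  stride 1/|dx|=1.1547 1/|dy|=2.0000
    cross x-line → (5,2), t=0.6004
    cross y-line → (5,3), t=1.2600
    cross x-line → (4,3), t=1.7551
    cross x-line → (3,3), t=2.9098
    cross y-line → (3,4), t=3.2600
    cross x-line → (2,4), t=4.0645
    cross x-line → (1,4), t=5.2192 (wall)
  → r_4 = 5.2192
beam 5: φ=90°, α=195°
  d=(-0.9659,-0.2588)  start (6,2)  tX=0.5383 tY=1.4296  stride 1/|dx|=1.0353 1/|dy|=3.8637
    cross x-line → (5,2), t=0.5383
    cross y-line → (5,1), t=1.4296
    cross x-line → (4,1), t=1.5736
    cross x-line → (3,1), t=2.6089
    cross x-line → (2,1), t=3.6442
    cross x-line → (1,1), t=4.6794
    cross y-line → (1,0), t=5.2933 (wall)
  → r_5 = 5.2933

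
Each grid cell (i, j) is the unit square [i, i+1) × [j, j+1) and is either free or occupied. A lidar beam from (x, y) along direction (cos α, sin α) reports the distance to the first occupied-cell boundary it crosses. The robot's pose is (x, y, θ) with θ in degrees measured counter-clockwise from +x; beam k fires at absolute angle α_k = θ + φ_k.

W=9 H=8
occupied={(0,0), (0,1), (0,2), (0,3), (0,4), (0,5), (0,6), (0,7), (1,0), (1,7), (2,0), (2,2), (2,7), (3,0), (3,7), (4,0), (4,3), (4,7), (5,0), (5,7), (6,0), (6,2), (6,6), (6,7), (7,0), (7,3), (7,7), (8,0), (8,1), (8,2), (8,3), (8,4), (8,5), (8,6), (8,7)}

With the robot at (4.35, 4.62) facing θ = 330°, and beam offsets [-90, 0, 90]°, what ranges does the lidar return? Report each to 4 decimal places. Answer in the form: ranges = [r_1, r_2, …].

ranges = [2.7000, 3.0600, 2.7482]

beam 1: φ=-90°, α=240°
  cosα=-0.5000 sinα=-0.8660 | (4,4) | tMaxX 0.7000 tMaxY 0.7159 | tΔX 2.0000 tΔY 1.1547
    t=0.7000 [x] (3,4)
    t=0.7159 [y] (3,3)
    t=1.8706 [y] (3,2)
    t=2.7000 [x] (2,2) — stop
  → r_1 = 2.7000
beam 2: φ=0°, α=330°
  cosα=0.8660 sinα=-0.5000 | (4,4) | tMaxX 0.7506 tMaxY 1.2400 | tΔX 1.1547 tΔY 2.0000
    t=0.7506 [x] (5,4)
    t=1.2400 [y] (5,3)
    t=1.9053 [x] (6,3)
    t=3.0600 [x] (7,3) — stop
  → r_2 = 3.0600
beam 3: φ=90°, α=60°
  cosα=0.5000 sinα=0.8660 | (4,4) | tMaxX 1.3000 tMaxY 0.4388 | tΔX 2.0000 tΔY 1.1547
    t=0.4388 [y] (4,5)
    t=1.3000 [x] (5,5)
    t=1.5935 [y] (5,6)
    t=2.7482 [y] (5,7) — stop
  → r_3 = 2.7482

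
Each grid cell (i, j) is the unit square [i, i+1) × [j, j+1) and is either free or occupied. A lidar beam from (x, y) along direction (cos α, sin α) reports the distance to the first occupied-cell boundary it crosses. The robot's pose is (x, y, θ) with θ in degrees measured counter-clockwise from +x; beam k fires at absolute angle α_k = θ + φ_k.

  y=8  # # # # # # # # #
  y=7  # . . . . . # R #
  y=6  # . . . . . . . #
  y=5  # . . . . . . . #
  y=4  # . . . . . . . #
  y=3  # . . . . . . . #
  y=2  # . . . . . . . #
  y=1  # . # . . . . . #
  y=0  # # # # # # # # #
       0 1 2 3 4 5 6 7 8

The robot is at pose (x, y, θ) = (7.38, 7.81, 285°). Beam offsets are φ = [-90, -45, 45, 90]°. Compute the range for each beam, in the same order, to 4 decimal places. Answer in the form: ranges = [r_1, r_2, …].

beam 1: φ=-90°, α=195°
  cosα=-0.9659 sinα=-0.2588 | (7,7) | tMaxX 0.3934 tMaxY 3.1296 | tΔX 1.0353 tΔY 3.8637
    t=0.3934 [x] (6,7) — stop
  → r_1 = 0.3934
beam 2: φ=-45°, α=240°
  cosα=-0.5000 sinα=-0.8660 | (7,7) | tMaxX 0.7600 tMaxY 0.9353 | tΔX 2.0000 tΔY 1.1547
    t=0.7600 [x] (6,7) — stop
  → r_2 = 0.7600
beam 3: φ=45°, α=330°
  cosα=0.8660 sinα=-0.5000 | (7,7) | tMaxX 0.7159 tMaxY 1.6200 | tΔX 1.1547 tΔY 2.0000
    t=0.7159 [x] (8,7) — stop
  → r_3 = 0.7159
beam 4: φ=90°, α=15°
  cosα=0.9659 sinα=0.2588 | (7,7) | tMaxX 0.6419 tMaxY 0.7341 | tΔX 1.0353 tΔY 3.8637
    t=0.6419 [x] (8,7) — stop
  → r_4 = 0.6419

ranges = [0.3934, 0.7600, 0.7159, 0.6419]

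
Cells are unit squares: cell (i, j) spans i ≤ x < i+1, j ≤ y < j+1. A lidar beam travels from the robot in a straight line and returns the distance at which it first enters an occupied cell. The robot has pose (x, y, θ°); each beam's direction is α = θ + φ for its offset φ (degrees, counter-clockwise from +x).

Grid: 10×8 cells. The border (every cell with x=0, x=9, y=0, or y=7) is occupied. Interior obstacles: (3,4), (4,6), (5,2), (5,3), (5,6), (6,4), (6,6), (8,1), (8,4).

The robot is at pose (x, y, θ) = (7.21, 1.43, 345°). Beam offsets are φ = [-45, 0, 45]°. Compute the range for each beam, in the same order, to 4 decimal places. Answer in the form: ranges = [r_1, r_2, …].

ranges = [0.4965, 0.8179, 0.9122]

beam 1: φ=-45°, α=300°
  cosα=0.5000 sinα=-0.8660 | (7,1) | tMaxX 1.5800 tMaxY 0.4965 | tΔX 2.0000 tΔY 1.1547
    t=0.4965 [y] (7,0) — stop
  → r_1 = 0.4965
beam 2: φ=0°, α=345°
  cosα=0.9659 sinα=-0.2588 | (7,1) | tMaxX 0.8179 tMaxY 1.6614 | tΔX 1.0353 tΔY 3.8637
    t=0.8179 [x] (8,1) — stop
  → r_2 = 0.8179
beam 3: φ=45°, α=30°
  cosα=0.8660 sinα=0.5000 | (7,1) | tMaxX 0.9122 tMaxY 1.1400 | tΔX 1.1547 tΔY 2.0000
    t=0.9122 [x] (8,1) — stop
  → r_3 = 0.9122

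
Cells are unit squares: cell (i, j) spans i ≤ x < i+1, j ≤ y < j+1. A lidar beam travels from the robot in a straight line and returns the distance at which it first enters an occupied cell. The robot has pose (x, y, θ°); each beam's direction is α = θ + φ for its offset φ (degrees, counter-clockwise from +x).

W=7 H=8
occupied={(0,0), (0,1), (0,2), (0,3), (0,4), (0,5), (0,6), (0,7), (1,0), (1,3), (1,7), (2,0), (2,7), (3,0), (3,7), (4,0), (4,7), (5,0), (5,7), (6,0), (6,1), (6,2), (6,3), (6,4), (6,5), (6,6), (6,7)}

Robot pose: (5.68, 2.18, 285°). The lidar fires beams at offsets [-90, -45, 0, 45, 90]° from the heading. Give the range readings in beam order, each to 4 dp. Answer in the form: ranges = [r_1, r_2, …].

ranges = [4.5592, 1.3625, 1.2216, 0.3695, 0.3313]

beam 1: φ=-90°, α=195°
  d=(-0.9659,-0.2588)  start (5,2)  tX=0.7040 tY=0.6955  stride 1/|dx|=1.0353 1/|dy|=3.8637
    cross y-line → (5,1), t=0.6955
    cross x-line → (4,1), t=0.7040
    cross x-line → (3,1), t=1.7393
    cross x-line → (2,1), t=2.7745
    cross x-line → (1,1), t=3.8098
    cross y-line → (1,0), t=4.5592 (wall)
  → r_1 = 4.5592
beam 2: φ=-45°, α=240°
  d=(-0.5000,-0.8660)  start (5,2)  tX=1.3600 tY=0.2078  stride 1/|dx|=2.0000 1/|dy|=1.1547
    cross y-line → (5,1), t=0.2078
    cross x-line → (4,1), t=1.3600
    cross y-line → (4,0), t=1.3625 (wall)
  → r_2 = 1.3625
beam 3: φ=0°, α=285°
  d=(0.2588,-0.9659)  start (5,2)  tX=1.2364 tY=0.1863  stride 1/|dx|=3.8637 1/|dy|=1.0353
    cross y-line → (5,1), t=0.1863
    cross y-line → (5,0), t=1.2216 (wall)
  → r_3 = 1.2216
beam 4: φ=45°, α=330°
  d=(0.8660,-0.5000)  start (5,2)  tX=0.3695 tY=0.3600  stride 1/|dx|=1.1547 1/|dy|=2.0000
    cross y-line → (5,1), t=0.3600
    cross x-line → (6,1), t=0.3695 (wall)
  → r_4 = 0.3695
beam 5: φ=90°, α=15°
  d=(0.9659,0.2588)  start (5,2)  tX=0.3313 tY=3.1682  stride 1/|dx|=1.0353 1/|dy|=3.8637
    cross x-line → (6,2), t=0.3313 (wall)
  → r_5 = 0.3313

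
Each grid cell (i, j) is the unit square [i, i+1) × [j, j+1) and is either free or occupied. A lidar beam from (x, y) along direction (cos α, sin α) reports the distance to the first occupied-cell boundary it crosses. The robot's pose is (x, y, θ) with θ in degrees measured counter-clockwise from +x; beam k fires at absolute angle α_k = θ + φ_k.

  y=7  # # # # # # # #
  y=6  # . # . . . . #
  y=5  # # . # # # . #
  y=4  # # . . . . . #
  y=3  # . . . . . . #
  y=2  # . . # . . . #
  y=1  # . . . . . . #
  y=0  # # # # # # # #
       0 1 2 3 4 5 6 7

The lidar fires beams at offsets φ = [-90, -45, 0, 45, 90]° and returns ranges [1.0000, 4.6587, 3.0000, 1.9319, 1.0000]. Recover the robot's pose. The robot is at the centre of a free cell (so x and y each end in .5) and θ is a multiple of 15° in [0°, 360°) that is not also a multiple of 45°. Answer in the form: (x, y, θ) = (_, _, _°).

(x, y, θ) = (2.5, 3.5, 30°)

Candidates: 29 free-cell centres × 16 headings = 464 poses. Raycast each; keep the one whose scan matches to 4 dp.
  (4.5, 3.5, 60°): beam 1 = 2.8868 ≠ 1.0000 ✗
  (1.5, 1.5, 285°): beam 1 = 0.5176 ≠ 1.0000 ✗
  (6.5, 2.5, 120°): beam 1 = 0.5774 ≠ 1.0000 ✗
  (4.5, 6.5, 15°): beam 1 = 0.5176 ≠ 1.0000 ✗
  …
  (2.5, 3.5, 30°): r_1=1.0000, r_2=4.6587, r_3=3.0000, r_4=1.9319, r_5=1.0000 — all match ✓
Unique over the lattice → pose = (2.5, 3.5, 30°).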